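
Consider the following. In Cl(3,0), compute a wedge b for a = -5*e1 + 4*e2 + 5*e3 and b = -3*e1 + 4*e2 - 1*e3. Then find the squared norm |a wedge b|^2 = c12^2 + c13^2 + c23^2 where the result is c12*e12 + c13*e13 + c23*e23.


a wedge b = (a1*b2 - a2*b1)*e12 + (a1*b3 - a3*b1)*e13 + (a2*b3 - a3*b2)*e23
e12 coeff: (-5)*4 - 4*(-3) = -20 - (-12) = -8
e13 coeff: (-5)*(-1) - 5*(-3) = 5 - (-15) = 20
e23 coeff: 4*(-1) - 5*4 = -4 - 20 = -24
|a wedge b|^2 = (-8)^2 + 20^2 + (-24)^2
= 64 + 400 + 576
= 1040


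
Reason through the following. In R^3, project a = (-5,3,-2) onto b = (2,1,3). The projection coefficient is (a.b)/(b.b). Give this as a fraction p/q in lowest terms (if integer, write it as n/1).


Projection coefficient = (a . b) / (b . b)
a . b = (-5)*2 + 3*1 + (-2)*3
= -10 + 3 + (-6) = -13
b . b = 2^2 + 1^2 + 3^2
= 4 + 1 + 9 = 14
Coefficient = -13/14
In lowest terms: -13/14


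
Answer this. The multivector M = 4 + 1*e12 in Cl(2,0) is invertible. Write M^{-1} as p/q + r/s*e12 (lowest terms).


M = 4 + 1*e12, where e12^2 = -1.
Since M commutes with its reverse ~M = a - b*e12, M * ~M = a^2 - b^2*e12^2 = a^2 + b^2.
So M^{-1} = ~M / (a^2 + b^2) = (a - b*e12)/(a^2 + b^2).
a^2 + b^2 = 16 + 1 = 17
Scalar part = 4/17 = 4/17
Bivector coeff = -1/17 = -1/17
M^{-1} = 4/17 - 1/17*e12


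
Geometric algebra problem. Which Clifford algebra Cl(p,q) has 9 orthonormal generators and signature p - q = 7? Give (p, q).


We need p + q = 9 and p - q = 7.
Adding: 2p = 9 + 7 = 16, so p = 8.
Then q = 9 - 8 = 1.
(p, q) = (8, 1)


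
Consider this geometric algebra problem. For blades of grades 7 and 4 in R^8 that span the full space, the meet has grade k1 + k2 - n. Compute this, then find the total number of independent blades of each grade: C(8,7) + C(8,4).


Meet grade = grade(A) + grade(B) - n
= 7 + 4 - 8 = 3
C(8,7) = 8
C(8,4) = 70
dim_A + dim_B = 8 + 70 = 78


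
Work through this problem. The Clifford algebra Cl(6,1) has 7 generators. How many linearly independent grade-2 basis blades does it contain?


Number of grade-k basis blades in Cl(p,q) with n = p + q is C(n, k).
n = 6 + 1 = 7
C(7, 2) = 7! / (2! * 5!)
= 5040 / (2 * 120)
= 21


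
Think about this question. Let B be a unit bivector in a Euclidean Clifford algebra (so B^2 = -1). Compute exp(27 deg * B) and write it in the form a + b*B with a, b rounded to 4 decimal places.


For a unit bivector B with B^2 = -1, the exponential series gives
e^(theta*B) = cos(theta) + sin(theta)*B (the GA analogue of Euler's formula).
theta = 27 degrees = 0.471239 rad
cos(27 deg) = 0.8910
sin(27 deg) = 0.4540
exp(theta*B) = 0.8910 + 0.4540*B


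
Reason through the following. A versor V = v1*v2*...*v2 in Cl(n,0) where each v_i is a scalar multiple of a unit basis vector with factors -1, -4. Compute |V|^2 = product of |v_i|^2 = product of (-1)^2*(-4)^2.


Each vector v_i has |v_i|^2 = s_i^2
Squared scales: (-1)^2 = 1, (-4)^2 = 16
|V|^2 = 1 * 16
= 16


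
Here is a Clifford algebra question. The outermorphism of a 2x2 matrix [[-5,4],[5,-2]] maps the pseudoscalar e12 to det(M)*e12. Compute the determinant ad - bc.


The outermorphism of a linear map f sends e1^e2 to f(e1)^f(e2).
f(e1) = -5*e1 + 5*e2
f(e2) = 4*e1 - 2*e2
f(e1) ^ f(e2) = (-5*e1 + 5*e2) ^ (4*e1 - 2*e2)
= (-5)*(-2)*e12 + 5*4*e21
= (10 - 20)*e12
= -10*e12
Coefficient = -10


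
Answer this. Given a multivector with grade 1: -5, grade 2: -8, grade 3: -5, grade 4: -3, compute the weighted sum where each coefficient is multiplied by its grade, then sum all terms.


Grade-weighted sum = sum of grade_k * coefficient_k
1*(-5) = -5
2*(-8) = -16
3*(-5) = -15
4*(-3) = -12
Total = -5 + (-16) + (-15) + (-12) = -48


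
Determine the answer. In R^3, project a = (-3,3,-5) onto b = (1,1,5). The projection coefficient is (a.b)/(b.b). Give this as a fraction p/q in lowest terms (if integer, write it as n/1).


Projection coefficient = (a . b) / (b . b)
a . b = (-3)*1 + 3*1 + (-5)*5
= -3 + 3 + (-25) = -25
b . b = 1^2 + 1^2 + 5^2
= 1 + 1 + 25 = 27
Coefficient = -25/27
In lowest terms: -25/27


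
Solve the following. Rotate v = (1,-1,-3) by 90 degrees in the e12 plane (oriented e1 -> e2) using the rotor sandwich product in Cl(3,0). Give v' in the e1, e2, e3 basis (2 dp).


Rotor R = cos(45deg) - sin(45deg)*e12
Rotation angle theta = 2 * 45 = 90 degrees in the e12 plane (e1 -> e2).
The component perpendicular to the plane (e3) is invariant: v'_3 = v3 = -3.00
cos(90deg) = 0.0000, sin(90deg) = 1.0000
v'_1 = v1*cos(theta) - v2*sin(theta) = 1*0.0000 - (-1)*1.0000 = 1.00
v'_2 = v1*sin(theta) + v2*cos(theta) = 1*1.0000 + (-1)*0.0000 = 1.00
v' = 1.00*e1 + 1.00*e2 - 3.00*e3


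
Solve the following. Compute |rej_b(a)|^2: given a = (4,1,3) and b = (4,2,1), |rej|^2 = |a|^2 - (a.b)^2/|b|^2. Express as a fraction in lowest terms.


|a|^2 = 4^2 + 1^2 + 3^2 = 26
|b|^2 = 4^2 + 2^2 + 1^2 = 21
a . b = 4*4 + 1*2 + 3*1 = 21
(a.b)^2 = 21^2 = 441
|rej|^2 = 26 - 441/21
= (546 - 441)/21
= 105/21
In lowest terms: 5/1


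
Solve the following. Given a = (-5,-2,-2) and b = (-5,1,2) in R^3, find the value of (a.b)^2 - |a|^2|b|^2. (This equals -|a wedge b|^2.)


a . b = (-5)*(-5) + (-2)*1 + (-2)*2
= 25 + (-2) + (-4) = 19
|a|^2 = (-5)^2 + (-2)^2 + (-2)^2 = 33
|b|^2 = (-5)^2 + 1^2 + 2^2 = 30
(a.b)^2 = 19^2 = 361
|a|^2 * |b|^2 = 33 * 30 = 990
Result = 361 - 990 = -629


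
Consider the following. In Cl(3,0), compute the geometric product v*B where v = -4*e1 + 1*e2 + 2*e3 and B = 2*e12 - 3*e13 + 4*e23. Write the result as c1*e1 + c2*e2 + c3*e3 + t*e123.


vB has grade-1 (vector) and grade-3 (trivector) parts: vB = (v _| B) + (v ^ B).
Vector part <vB>_1:
  e1: -v2*b12 - v3*b13 = -(1)*(2) - (2)*(-3) = 4
  e2: v1*b12 - v3*b23 = (-4)*(2) - (2)*(4) = -16
  e3: v1*b13 + v2*b23 = (-4)*(-3) + (1)*(4) = 16
Trivector part <vB>_3:
  e123: v1*b23 - v2*b13 + v3*b12 = (-4)*(4) - (1)*(-3) + (2)*(2) = -9
vB = 4*e1 - 16*e2 + 16*e3 - 9*e123


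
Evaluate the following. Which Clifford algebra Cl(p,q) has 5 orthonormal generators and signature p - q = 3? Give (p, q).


We need p + q = 5 and p - q = 3.
Adding: 2p = 5 + 3 = 8, so p = 4.
Then q = 5 - 4 = 1.
(p, q) = (4, 1)


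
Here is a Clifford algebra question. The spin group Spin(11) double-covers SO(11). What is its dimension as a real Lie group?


Spin(n) double-covers SO(n); both have Lie algebra so(n) of dimension n(n-1)/2.
n = 11
n(n-1) = 11 * 10 = 110
dim Spin(11) = 110/2 = 55


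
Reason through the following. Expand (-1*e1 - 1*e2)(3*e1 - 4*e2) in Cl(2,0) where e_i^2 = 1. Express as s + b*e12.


Expand: (-1*e1 - 1*e2)(3*e1 - 4*e2)
= (-1)*3*e1e1 + (-1)*(-4)*e1e2 + (-1)*3*e2e1 + (-1)*(-4)*e2e2
Using e1^2 = e2^2 = 1, e2e1 = -e1e2:
Scalar part s = (-1)*3 + (-1)*(-4) = -3 + 4 = 1
Bivector part b = (-1)*(-4) - (-1)*3 = 4 - (-3) = 7
uv = 1 + 7*e12


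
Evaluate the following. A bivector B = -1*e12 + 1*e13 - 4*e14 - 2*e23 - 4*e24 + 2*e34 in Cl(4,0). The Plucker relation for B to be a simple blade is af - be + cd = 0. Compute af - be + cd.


Plucker relation: af - be + cd
a*f = (-1)*2 = -2
b*e = 1*(-4) = -4
c*d = (-4)*(-2) = 8
af - be + cd = -2 - (-4) + 8
= 10


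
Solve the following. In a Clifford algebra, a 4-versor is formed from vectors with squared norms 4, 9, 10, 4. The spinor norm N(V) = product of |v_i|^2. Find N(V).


Spinor norm N(V) = |v1|^2 * |v2|^2 * ... * |v4|^2
= 4 * 9 * 10 * 4
Running product: 4, 36, 360, 1440
N(V) = 1440


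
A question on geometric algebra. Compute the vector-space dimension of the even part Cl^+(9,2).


Even subalgebra dimension = 2^(n-1)
n = 9 + 2 = 11
2^(11 - 1) = 2^10 = 1024
Verification: sum of C(11,k) for even k = 1 + 55 + 330 + 462 + 165 + 11 = 1024
Result = 1024


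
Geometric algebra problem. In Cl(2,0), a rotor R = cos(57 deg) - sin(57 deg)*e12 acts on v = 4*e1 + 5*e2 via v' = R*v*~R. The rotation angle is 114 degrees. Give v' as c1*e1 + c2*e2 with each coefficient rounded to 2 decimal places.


Rotor R = cos(57deg) - sin(57deg)*e12
Rotation angle theta = 2 * 57 = 114 degrees
v' = R*v*~R rotates v by theta.
cos(114deg) = -0.4067, sin(114deg) = 0.9135
v'_1 = 4*cos(114deg) - 5*sin(114deg)
= 4*(-0.4067) - 5*0.9135
= -6.19
v'_2 = 4*sin(114deg) + 5*cos(114deg)
= 4*0.9135 + 5*(-0.4067)
= 1.62
v' = -6.19*e1 + 1.62*e2


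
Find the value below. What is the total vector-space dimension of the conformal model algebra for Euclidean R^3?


The conformal model of R^3 uses Cl(4,1): the 3 Euclidean generators plus two extra orthogonal generators e+ (e+^2 = +1) and e- (e-^2 = -1), from which the null vectors e0, einf are built.
Number of generators m = 3 + 2 = 5.
dim Cl(p,q) = 2^m = 2^5 = 32


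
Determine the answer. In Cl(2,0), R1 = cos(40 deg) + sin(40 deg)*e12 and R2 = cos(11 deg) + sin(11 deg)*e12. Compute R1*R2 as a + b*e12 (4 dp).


Same-plane rotors commute and their half-angles add:
R1*R2 = cos(a1 + a2) + sin(a1 + a2)*e12.
a1 + a2 = 40 + 11 = 51 deg
cos(51 deg) = 0.6293
sin(51 deg) = 0.7771
R1*R2 = 0.6293 + 0.7771*e12


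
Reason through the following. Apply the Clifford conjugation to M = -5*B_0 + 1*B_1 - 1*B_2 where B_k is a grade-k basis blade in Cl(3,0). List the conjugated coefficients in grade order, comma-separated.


Clifford conjugate sign for grade k: (-1)^(k(k+1)/2)
Grade 0: (-1)^(0*1/2) = (-1)^0 = 1, coeff -5 -> -5
Grade 1: (-1)^(1*2/2) = (-1)^1 = -1, coeff 1 -> -1
Grade 2: (-1)^(2*3/2) = (-1)^3 = -1, coeff -1 -> 1
Conjugated coefficients: -5, -1, 1


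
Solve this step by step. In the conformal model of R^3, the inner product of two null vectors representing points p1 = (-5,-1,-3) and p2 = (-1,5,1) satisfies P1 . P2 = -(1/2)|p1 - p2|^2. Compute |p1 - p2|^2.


p1 - p2 = (-4, -6, -4)
|p1 - p2|^2 = (-4)^2 + (-6)^2 + (-4)^2
= 16 + 36 + 16
= 68


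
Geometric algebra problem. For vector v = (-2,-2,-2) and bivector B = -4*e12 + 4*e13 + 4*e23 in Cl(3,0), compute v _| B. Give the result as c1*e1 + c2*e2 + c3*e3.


Left contraction v _| B = <vB>_1 (grade-1 part of the geometric product vB).
Using e1_|e12 = e2, e2_|e12 = -e1, e1_|e13 = e3, e3_|e13 = -e1, e2_|e23 = e3, e3_|e23 = -e2:
e1 coeff: -v2*b12 - v3*b13 = -(-2)*(-4) - (-2)*(4) = 0
e2 coeff: v1*b12 - v3*b23 = (-2)*(-4) - (-2)*(4) = 16
e3 coeff: v1*b13 + v2*b23 = (-2)*(4) + (-2)*(4) = -16
v _| B = 0*e1 + 16*e2 - 16*e3


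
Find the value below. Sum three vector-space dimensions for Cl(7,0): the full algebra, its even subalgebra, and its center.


n = 7 + 0 = 7
Total dim = 2^7 = 128
Even subalgebra dim = 2^6 = 64
n is odd, so center dim = 2
Sum = 128 + 64 + 2 = 194


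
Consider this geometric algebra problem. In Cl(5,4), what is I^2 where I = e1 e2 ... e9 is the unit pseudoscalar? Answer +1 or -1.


The pseudoscalar I = e1...e_n (product of all n generators) of Cl(p,q) satisfies I^2 = (-1)^(q + n(n-1)/2).
p = 5, q = 4, n = p + q = 9
n(n-1)/2 = 9 * 8 / 2 = 36
Exponent = q + n(n-1)/2 = 4 + 36 = 40
I^2 = (-1)^40 = +1


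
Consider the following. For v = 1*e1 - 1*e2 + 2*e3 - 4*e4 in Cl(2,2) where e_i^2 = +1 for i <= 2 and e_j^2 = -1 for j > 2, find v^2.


v^2 = sum of c_i^2 * e_i^2
Positive signature terms (e_i^2 = +1): 1^2 + (-1)^2 = 2
Negative signature terms (e_j^2 = -1): 2^2 + (-4)^2 = 20
v^2 = 2 - 20 = -18


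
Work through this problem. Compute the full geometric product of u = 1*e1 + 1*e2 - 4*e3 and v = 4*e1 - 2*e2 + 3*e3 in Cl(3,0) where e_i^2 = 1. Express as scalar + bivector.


In Cl(3,0): e_i^2 = 1, e_ie_j = -e_je_i for i != j.
Scalar part = u . v = 1*4 + 1*(-2) + (-4)*3
= 4 + (-2) + (-12) = -10
e12 coeff = 1*(-2) - 1*4 = -2 - 4 = -6
e13 coeff = 1*3 - (-4)*4 = 3 - (-16) = 19
e23 coeff = 1*3 - (-4)*(-2) = 3 - 8 = -5
uv = -10 - 6*e12 + 19*e13 - 5*e23


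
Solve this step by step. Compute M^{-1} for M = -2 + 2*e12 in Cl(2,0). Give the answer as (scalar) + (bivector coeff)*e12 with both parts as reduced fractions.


M = -2 + 2*e12, where e12^2 = -1.
Since M commutes with its reverse ~M = a - b*e12, M * ~M = a^2 - b^2*e12^2 = a^2 + b^2.
So M^{-1} = ~M / (a^2 + b^2) = (a - b*e12)/(a^2 + b^2).
a^2 + b^2 = 4 + 4 = 8
Scalar part = -2/8 = -1/4
Bivector coeff = -2/8 = -1/4
M^{-1} = -1/4 - 1/4*e12


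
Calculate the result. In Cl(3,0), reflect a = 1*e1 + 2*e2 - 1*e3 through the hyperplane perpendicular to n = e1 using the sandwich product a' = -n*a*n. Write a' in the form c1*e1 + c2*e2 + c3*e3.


Reflection formula: a' = -n*a*n, with n = e1 (unit vector, n^2 = 1).
For reflection through hyperplane perp to e1:
The component along e1 flips sign, others stay.
a = (1, 2, -1)
a' = (-1, 2, -1)
a' = -1*e1 + 2*e2 - 1*e3


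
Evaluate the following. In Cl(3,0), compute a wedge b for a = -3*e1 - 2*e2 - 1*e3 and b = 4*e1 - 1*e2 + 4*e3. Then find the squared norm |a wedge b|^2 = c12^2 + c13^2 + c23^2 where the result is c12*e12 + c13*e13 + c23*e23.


a wedge b = (a1*b2 - a2*b1)*e12 + (a1*b3 - a3*b1)*e13 + (a2*b3 - a3*b2)*e23
e12 coeff: (-3)*(-1) - (-2)*4 = 3 - (-8) = 11
e13 coeff: (-3)*4 - (-1)*4 = -12 - (-4) = -8
e23 coeff: (-2)*4 - (-1)*(-1) = -8 - 1 = -9
|a wedge b|^2 = 11^2 + (-8)^2 + (-9)^2
= 121 + 64 + 81
= 266


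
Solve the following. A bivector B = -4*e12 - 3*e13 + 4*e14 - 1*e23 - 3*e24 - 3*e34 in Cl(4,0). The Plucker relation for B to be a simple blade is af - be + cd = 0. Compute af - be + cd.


Plucker relation: af - be + cd
a*f = (-4)*(-3) = 12
b*e = (-3)*(-3) = 9
c*d = 4*(-1) = -4
af - be + cd = 12 - 9 + (-4)
= -1


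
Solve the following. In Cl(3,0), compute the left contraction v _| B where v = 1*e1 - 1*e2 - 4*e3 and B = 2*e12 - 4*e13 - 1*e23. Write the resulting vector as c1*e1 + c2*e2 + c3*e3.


Left contraction v _| B = <vB>_1 (grade-1 part of the geometric product vB).
Using e1_|e12 = e2, e2_|e12 = -e1, e1_|e13 = e3, e3_|e13 = -e1, e2_|e23 = e3, e3_|e23 = -e2:
e1 coeff: -v2*b12 - v3*b13 = -(-1)*(2) - (-4)*(-4) = -14
e2 coeff: v1*b12 - v3*b23 = (1)*(2) - (-4)*(-1) = -2
e3 coeff: v1*b13 + v2*b23 = (1)*(-4) + (-1)*(-1) = -3
v _| B = -14*e1 - 2*e2 - 3*e3


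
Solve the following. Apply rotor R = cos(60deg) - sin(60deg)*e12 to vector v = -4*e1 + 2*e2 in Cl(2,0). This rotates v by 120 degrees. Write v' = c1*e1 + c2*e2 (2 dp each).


Rotor R = cos(60deg) - sin(60deg)*e12
Rotation angle theta = 2 * 60 = 120 degrees
v' = R*v*~R rotates v by theta.
cos(120deg) = -0.5000, sin(120deg) = 0.8660
v'_1 = -4*cos(120deg) - 2*sin(120deg)
= -4*(-0.5000) - 2*0.8660
= 0.27
v'_2 = -4*sin(120deg) + 2*cos(120deg)
= -4*0.8660 + 2*(-0.5000)
= -4.46
v' = 0.27*e1 - 4.46*e2


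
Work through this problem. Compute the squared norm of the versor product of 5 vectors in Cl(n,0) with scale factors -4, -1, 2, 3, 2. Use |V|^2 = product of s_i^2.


Each vector v_i has |v_i|^2 = s_i^2
Squared scales: (-4)^2 = 16, (-1)^2 = 1, 2^2 = 4, 3^2 = 9, 2^2 = 4
|V|^2 = 16 * 1 * 4 * 9 * 4
= 2304


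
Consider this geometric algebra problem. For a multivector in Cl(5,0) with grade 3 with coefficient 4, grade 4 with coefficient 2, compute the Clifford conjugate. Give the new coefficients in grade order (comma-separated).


Clifford conjugate sign for grade k: (-1)^(k(k+1)/2)
Grade 3: (-1)^(3*4/2) = (-1)^6 = 1, coeff 4 -> 4
Grade 4: (-1)^(4*5/2) = (-1)^10 = 1, coeff 2 -> 2
Conjugated coefficients: 4, 2


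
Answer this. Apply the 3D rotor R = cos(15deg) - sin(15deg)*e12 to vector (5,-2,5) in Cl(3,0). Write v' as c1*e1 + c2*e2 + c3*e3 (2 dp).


Rotor R = cos(15deg) - sin(15deg)*e12
Rotation angle theta = 2 * 15 = 30 degrees in the e12 plane (e1 -> e2).
The component perpendicular to the plane (e3) is invariant: v'_3 = v3 = 5.00
cos(30deg) = 0.8660, sin(30deg) = 0.5000
v'_1 = v1*cos(theta) - v2*sin(theta) = 5*0.8660 - (-2)*0.5000 = 5.33
v'_2 = v1*sin(theta) + v2*cos(theta) = 5*0.5000 + (-2)*0.8660 = 0.77
v' = 5.33*e1 + 0.77*e2 + 5.00*e3


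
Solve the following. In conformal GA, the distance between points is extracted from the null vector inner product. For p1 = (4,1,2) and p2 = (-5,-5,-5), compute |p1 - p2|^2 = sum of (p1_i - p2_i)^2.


p1 - p2 = (9, 6, 7)
|p1 - p2|^2 = 9^2 + 6^2 + 7^2
= 81 + 36 + 49
= 166


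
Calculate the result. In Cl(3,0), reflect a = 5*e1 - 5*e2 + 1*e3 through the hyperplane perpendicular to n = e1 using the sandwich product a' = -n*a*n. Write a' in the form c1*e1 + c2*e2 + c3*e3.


Reflection formula: a' = -n*a*n, with n = e1 (unit vector, n^2 = 1).
For reflection through hyperplane perp to e1:
The component along e1 flips sign, others stay.
a = (5, -5, 1)
a' = (-5, -5, 1)
a' = -5*e1 - 5*e2 + 1*e3


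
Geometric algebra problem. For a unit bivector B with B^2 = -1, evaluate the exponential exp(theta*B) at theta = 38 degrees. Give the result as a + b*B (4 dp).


For a unit bivector B with B^2 = -1, the exponential series gives
e^(theta*B) = cos(theta) + sin(theta)*B (the GA analogue of Euler's formula).
theta = 38 degrees = 0.663225 rad
cos(38 deg) = 0.7880
sin(38 deg) = 0.6157
exp(theta*B) = 0.7880 + 0.6157*B


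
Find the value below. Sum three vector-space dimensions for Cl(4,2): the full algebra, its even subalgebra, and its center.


n = 4 + 2 = 6
Total dim = 2^6 = 64
Even subalgebra dim = 2^5 = 32
n is even, so center dim = 1
Sum = 64 + 32 + 1 = 97


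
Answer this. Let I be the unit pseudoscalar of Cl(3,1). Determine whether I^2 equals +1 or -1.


The pseudoscalar I = e1...e_n (product of all n generators) of Cl(p,q) satisfies I^2 = (-1)^(q + n(n-1)/2).
p = 3, q = 1, n = p + q = 4
n(n-1)/2 = 4 * 3 / 2 = 6
Exponent = q + n(n-1)/2 = 1 + 6 = 7
I^2 = (-1)^7 = -1


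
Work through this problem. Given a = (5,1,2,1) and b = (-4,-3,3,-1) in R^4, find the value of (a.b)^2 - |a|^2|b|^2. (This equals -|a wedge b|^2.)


a . b = 5*(-4) + 1*(-3) + 2*3 + 1*(-1)
= -20 + (-3) + 6 + (-1) = -18
|a|^2 = 5^2 + 1^2 + 2^2 + 1^2 = 31
|b|^2 = (-4)^2 + (-3)^2 + 3^2 + (-1)^2 = 35
(a.b)^2 = (-18)^2 = 324
|a|^2 * |b|^2 = 31 * 35 = 1085
Result = 324 - 1085 = -761


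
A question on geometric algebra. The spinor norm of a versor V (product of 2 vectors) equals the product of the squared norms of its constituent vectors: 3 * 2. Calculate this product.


Spinor norm N(V) = |v1|^2 * |v2|^2 * ... * |v2|^2
= 3 * 2
Running product: 3, 6
N(V) = 6


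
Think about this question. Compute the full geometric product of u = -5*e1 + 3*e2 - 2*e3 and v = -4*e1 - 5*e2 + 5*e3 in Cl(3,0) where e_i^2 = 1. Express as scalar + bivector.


In Cl(3,0): e_i^2 = 1, e_ie_j = -e_je_i for i != j.
Scalar part = u . v = (-5)*(-4) + 3*(-5) + (-2)*5
= 20 + (-15) + (-10) = -5
e12 coeff = (-5)*(-5) - 3*(-4) = 25 - (-12) = 37
e13 coeff = (-5)*5 - (-2)*(-4) = -25 - 8 = -33
e23 coeff = 3*5 - (-2)*(-5) = 15 - 10 = 5
uv = -5 + 37*e12 - 33*e13 + 5*e23


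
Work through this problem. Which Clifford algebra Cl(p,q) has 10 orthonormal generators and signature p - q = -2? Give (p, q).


We need p + q = 10 and p - q = -2.
Adding: 2p = 10 + (-2) = 8, so p = 4.
Then q = 10 - 4 = 6.
(p, q) = (4, 6)


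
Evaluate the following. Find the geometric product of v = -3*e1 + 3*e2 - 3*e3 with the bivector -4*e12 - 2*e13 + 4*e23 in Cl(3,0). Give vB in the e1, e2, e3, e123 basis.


vB has grade-1 (vector) and grade-3 (trivector) parts: vB = (v _| B) + (v ^ B).
Vector part <vB>_1:
  e1: -v2*b12 - v3*b13 = -(3)*(-4) - (-3)*(-2) = 6
  e2: v1*b12 - v3*b23 = (-3)*(-4) - (-3)*(4) = 24
  e3: v1*b13 + v2*b23 = (-3)*(-2) + (3)*(4) = 18
Trivector part <vB>_3:
  e123: v1*b23 - v2*b13 + v3*b12 = (-3)*(4) - (3)*(-2) + (-3)*(-4) = 6
vB = 6*e1 + 24*e2 + 18*e3 + 6*e123


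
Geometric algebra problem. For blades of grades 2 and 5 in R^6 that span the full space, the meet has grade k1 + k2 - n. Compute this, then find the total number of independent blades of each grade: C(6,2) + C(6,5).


Meet grade = grade(A) + grade(B) - n
= 2 + 5 - 6 = 1
C(6,2) = 15
C(6,5) = 6
dim_A + dim_B = 15 + 6 = 21


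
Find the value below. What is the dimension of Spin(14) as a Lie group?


Spin(n) double-covers SO(n); both have Lie algebra so(n) of dimension n(n-1)/2.
n = 14
n(n-1) = 14 * 13 = 182
dim Spin(14) = 182/2 = 91


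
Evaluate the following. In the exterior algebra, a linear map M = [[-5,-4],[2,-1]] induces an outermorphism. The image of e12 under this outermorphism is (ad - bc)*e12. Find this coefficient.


The outermorphism of a linear map f sends e1^e2 to f(e1)^f(e2).
f(e1) = -5*e1 + 2*e2
f(e2) = -4*e1 - 1*e2
f(e1) ^ f(e2) = (-5*e1 + 2*e2) ^ (-4*e1 - 1*e2)
= (-5)*(-1)*e12 + 2*(-4)*e21
= (5 - (-8))*e12
= 13*e12
Coefficient = 13


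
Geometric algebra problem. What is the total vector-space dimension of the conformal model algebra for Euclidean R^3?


The conformal model of R^3 uses Cl(4,1): the 3 Euclidean generators plus two extra orthogonal generators e+ (e+^2 = +1) and e- (e-^2 = -1), from which the null vectors e0, einf are built.
Number of generators m = 3 + 2 = 5.
dim Cl(p,q) = 2^m = 2^5 = 32


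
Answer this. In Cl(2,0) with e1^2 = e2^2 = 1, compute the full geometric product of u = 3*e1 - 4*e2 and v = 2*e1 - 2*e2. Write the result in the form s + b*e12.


Expand: (3*e1 - 4*e2)(2*e1 - 2*e2)
= 3*2*e1e1 + 3*(-2)*e1e2 + (-4)*2*e2e1 + (-4)*(-2)*e2e2
Using e1^2 = e2^2 = 1, e2e1 = -e1e2:
Scalar part s = 3*2 + (-4)*(-2) = 6 + 8 = 14
Bivector part b = 3*(-2) - (-4)*2 = -6 - (-8) = 2
uv = 14 + 2*e12


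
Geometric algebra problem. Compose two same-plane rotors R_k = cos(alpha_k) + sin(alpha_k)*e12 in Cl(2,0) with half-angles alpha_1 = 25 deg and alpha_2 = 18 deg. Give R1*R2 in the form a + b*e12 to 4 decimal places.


Same-plane rotors commute and their half-angles add:
R1*R2 = cos(a1 + a2) + sin(a1 + a2)*e12.
a1 + a2 = 25 + 18 = 43 deg
cos(43 deg) = 0.7314
sin(43 deg) = 0.6820
R1*R2 = 0.7314 + 0.6820*e12


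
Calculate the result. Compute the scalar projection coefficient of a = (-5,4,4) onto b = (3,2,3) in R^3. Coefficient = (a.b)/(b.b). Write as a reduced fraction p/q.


Projection coefficient = (a . b) / (b . b)
a . b = (-5)*3 + 4*2 + 4*3
= -15 + 8 + 12 = 5
b . b = 3^2 + 2^2 + 3^2
= 9 + 4 + 9 = 22
Coefficient = 5/22
In lowest terms: 5/22


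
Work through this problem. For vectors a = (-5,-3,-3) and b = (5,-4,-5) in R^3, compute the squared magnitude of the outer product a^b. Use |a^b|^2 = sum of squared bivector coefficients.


a wedge b = (a1*b2 - a2*b1)*e12 + (a1*b3 - a3*b1)*e13 + (a2*b3 - a3*b2)*e23
e12 coeff: (-5)*(-4) - (-3)*5 = 20 - (-15) = 35
e13 coeff: (-5)*(-5) - (-3)*5 = 25 - (-15) = 40
e23 coeff: (-3)*(-5) - (-3)*(-4) = 15 - 12 = 3
|a wedge b|^2 = 35^2 + 40^2 + 3^2
= 1225 + 1600 + 9
= 2834


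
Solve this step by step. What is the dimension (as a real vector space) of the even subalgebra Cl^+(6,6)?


Even subalgebra dimension = 2^(n-1)
n = 6 + 6 = 12
2^(12 - 1) = 2^11 = 2048
Verification: sum of C(12,k) for even k = 1 + 66 + 495 + 924 + 495 + 66 + 1 = 2048
Result = 2048


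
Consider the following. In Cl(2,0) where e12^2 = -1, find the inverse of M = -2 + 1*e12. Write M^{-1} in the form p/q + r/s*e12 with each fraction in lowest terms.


M = -2 + 1*e12, where e12^2 = -1.
Since M commutes with its reverse ~M = a - b*e12, M * ~M = a^2 - b^2*e12^2 = a^2 + b^2.
So M^{-1} = ~M / (a^2 + b^2) = (a - b*e12)/(a^2 + b^2).
a^2 + b^2 = 4 + 1 = 5
Scalar part = -2/5 = -2/5
Bivector coeff = -1/5 = -1/5
M^{-1} = -2/5 - 1/5*e12


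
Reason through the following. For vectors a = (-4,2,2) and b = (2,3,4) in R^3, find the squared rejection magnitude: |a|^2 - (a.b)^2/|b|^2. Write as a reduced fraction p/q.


|a|^2 = (-4)^2 + 2^2 + 2^2 = 24
|b|^2 = 2^2 + 3^2 + 4^2 = 29
a . b = (-4)*2 + 2*3 + 2*4 = 6
(a.b)^2 = 6^2 = 36
|rej|^2 = 24 - 36/29
= (696 - 36)/29
= 660/29
In lowest terms: 660/29


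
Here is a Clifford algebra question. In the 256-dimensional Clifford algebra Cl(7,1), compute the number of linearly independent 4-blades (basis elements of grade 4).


Number of grade-k basis blades in Cl(p,q) with n = p + q is C(n, k).
n = 7 + 1 = 8
C(8, 4) = 8! / (4! * 4!)
= 40320 / (24 * 24)
= 70


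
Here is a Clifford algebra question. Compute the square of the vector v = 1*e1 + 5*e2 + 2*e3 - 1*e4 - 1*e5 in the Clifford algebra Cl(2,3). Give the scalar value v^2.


v^2 = sum of c_i^2 * e_i^2
Positive signature terms (e_i^2 = +1): 1^2 + 5^2 = 26
Negative signature terms (e_j^2 = -1): 2^2 + (-1)^2 + (-1)^2 = 6
v^2 = 26 - 6 = 20


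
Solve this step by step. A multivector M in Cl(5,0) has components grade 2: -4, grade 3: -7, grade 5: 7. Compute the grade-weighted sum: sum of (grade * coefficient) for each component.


Grade-weighted sum = sum of grade_k * coefficient_k
2*(-4) = -8
3*(-7) = -21
5*7 = 35
Total = -8 + (-21) + 35 = 6


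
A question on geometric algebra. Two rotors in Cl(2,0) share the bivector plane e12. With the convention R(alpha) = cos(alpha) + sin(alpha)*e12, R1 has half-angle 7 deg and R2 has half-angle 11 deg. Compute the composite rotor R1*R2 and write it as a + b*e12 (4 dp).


Same-plane rotors commute and their half-angles add:
R1*R2 = cos(a1 + a2) + sin(a1 + a2)*e12.
a1 + a2 = 7 + 11 = 18 deg
cos(18 deg) = 0.9511
sin(18 deg) = 0.3090
R1*R2 = 0.9511 + 0.3090*e12


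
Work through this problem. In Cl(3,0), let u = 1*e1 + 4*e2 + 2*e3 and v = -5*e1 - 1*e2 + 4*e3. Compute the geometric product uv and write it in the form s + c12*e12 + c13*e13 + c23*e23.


In Cl(3,0): e_i^2 = 1, e_ie_j = -e_je_i for i != j.
Scalar part = u . v = 1*(-5) + 4*(-1) + 2*4
= -5 + (-4) + 8 = -1
e12 coeff = 1*(-1) - 4*(-5) = -1 - (-20) = 19
e13 coeff = 1*4 - 2*(-5) = 4 - (-10) = 14
e23 coeff = 4*4 - 2*(-1) = 16 - (-2) = 18
uv = -1 + 19*e12 + 14*e13 + 18*e23


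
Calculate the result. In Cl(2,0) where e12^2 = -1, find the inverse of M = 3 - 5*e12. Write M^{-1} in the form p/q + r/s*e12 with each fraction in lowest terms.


M = 3 - 5*e12, where e12^2 = -1.
Since M commutes with its reverse ~M = a - b*e12, M * ~M = a^2 - b^2*e12^2 = a^2 + b^2.
So M^{-1} = ~M / (a^2 + b^2) = (a - b*e12)/(a^2 + b^2).
a^2 + b^2 = 9 + 25 = 34
Scalar part = 3/34 = 3/34
Bivector coeff = 5/34 = 5/34
M^{-1} = 3/34 + 5/34*e12


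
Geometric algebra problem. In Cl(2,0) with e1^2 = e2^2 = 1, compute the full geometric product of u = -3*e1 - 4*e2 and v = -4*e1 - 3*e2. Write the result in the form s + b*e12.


Expand: (-3*e1 - 4*e2)(-4*e1 - 3*e2)
= (-3)*(-4)*e1e1 + (-3)*(-3)*e1e2 + (-4)*(-4)*e2e1 + (-4)*(-3)*e2e2
Using e1^2 = e2^2 = 1, e2e1 = -e1e2:
Scalar part s = (-3)*(-4) + (-4)*(-3) = 12 + 12 = 24
Bivector part b = (-3)*(-3) - (-4)*(-4) = 9 - 16 = -7
uv = 24 - 7*e12


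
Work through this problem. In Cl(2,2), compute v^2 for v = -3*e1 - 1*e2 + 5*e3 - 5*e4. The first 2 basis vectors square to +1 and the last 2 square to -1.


v^2 = sum of c_i^2 * e_i^2
Positive signature terms (e_i^2 = +1): (-3)^2 + (-1)^2 = 10
Negative signature terms (e_j^2 = -1): 5^2 + (-5)^2 = 50
v^2 = 10 - 50 = -40


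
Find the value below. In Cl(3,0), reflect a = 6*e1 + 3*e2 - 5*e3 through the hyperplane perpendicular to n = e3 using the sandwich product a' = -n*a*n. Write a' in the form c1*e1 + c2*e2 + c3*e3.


Reflection formula: a' = -n*a*n, with n = e3 (unit vector, n^2 = 1).
For reflection through hyperplane perp to e3:
The component along e3 flips sign, others stay.
a = (6, 3, -5)
a' = (6, 3, 5)
a' = 6*e1 + 3*e2 + 5*e3


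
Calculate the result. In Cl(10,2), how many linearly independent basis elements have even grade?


Even subalgebra dimension = 2^(n-1)
n = 10 + 2 = 12
2^(12 - 1) = 2^11 = 2048
Verification: sum of C(12,k) for even k = 1 + 66 + 495 + 924 + 495 + 66 + 1 = 2048
Result = 2048


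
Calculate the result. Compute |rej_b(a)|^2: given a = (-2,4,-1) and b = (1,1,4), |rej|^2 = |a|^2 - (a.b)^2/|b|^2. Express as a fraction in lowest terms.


|a|^2 = (-2)^2 + 4^2 + (-1)^2 = 21
|b|^2 = 1^2 + 1^2 + 4^2 = 18
a . b = (-2)*1 + 4*1 + (-1)*4 = -2
(a.b)^2 = (-2)^2 = 4
|rej|^2 = 21 - 4/18
= (378 - 4)/18
= 374/18
In lowest terms: 187/9


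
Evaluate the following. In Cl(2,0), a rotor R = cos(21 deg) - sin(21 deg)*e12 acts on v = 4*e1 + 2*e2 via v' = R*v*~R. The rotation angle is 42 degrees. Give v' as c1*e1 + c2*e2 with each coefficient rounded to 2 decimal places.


Rotor R = cos(21deg) - sin(21deg)*e12
Rotation angle theta = 2 * 21 = 42 degrees
v' = R*v*~R rotates v by theta.
cos(42deg) = 0.7431, sin(42deg) = 0.6691
v'_1 = 4*cos(42deg) - 2*sin(42deg)
= 4*0.7431 - 2*0.6691
= 1.63
v'_2 = 4*sin(42deg) + 2*cos(42deg)
= 4*0.6691 + 2*0.7431
= 4.16
v' = 1.63*e1 + 4.16*e2


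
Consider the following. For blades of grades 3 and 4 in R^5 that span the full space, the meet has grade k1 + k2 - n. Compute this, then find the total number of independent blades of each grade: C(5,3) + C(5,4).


Meet grade = grade(A) + grade(B) - n
= 3 + 4 - 5 = 2
C(5,3) = 10
C(5,4) = 5
dim_A + dim_B = 10 + 5 = 15


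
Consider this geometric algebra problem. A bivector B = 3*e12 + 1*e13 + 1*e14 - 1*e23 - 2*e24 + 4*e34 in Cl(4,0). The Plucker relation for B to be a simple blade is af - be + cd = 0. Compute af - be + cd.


Plucker relation: af - be + cd
a*f = 3*4 = 12
b*e = 1*(-2) = -2
c*d = 1*(-1) = -1
af - be + cd = 12 - (-2) + (-1)
= 13


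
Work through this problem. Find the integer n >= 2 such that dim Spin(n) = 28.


dim Spin(n) = dim so(n) = n(n-1)/2.
Solve n(n-1)/2 = 28, i.e. n^2 - n - 56 = 0.
Discriminant = 1 + 8*28 = 225
n = (1 + sqrt(225))/2 = (1 + 15)/2 = 8


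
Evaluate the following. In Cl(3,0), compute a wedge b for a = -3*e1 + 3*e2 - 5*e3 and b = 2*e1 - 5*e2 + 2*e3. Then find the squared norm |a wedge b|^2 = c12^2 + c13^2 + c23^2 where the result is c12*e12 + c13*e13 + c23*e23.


a wedge b = (a1*b2 - a2*b1)*e12 + (a1*b3 - a3*b1)*e13 + (a2*b3 - a3*b2)*e23
e12 coeff: (-3)*(-5) - 3*2 = 15 - 6 = 9
e13 coeff: (-3)*2 - (-5)*2 = -6 - (-10) = 4
e23 coeff: 3*2 - (-5)*(-5) = 6 - 25 = -19
|a wedge b|^2 = 9^2 + 4^2 + (-19)^2
= 81 + 16 + 361
= 458


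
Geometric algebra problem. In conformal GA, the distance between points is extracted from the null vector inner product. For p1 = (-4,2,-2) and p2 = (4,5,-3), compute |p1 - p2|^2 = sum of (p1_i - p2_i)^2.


p1 - p2 = (-8, -3, 1)
|p1 - p2|^2 = (-8)^2 + (-3)^2 + 1^2
= 64 + 9 + 1
= 74


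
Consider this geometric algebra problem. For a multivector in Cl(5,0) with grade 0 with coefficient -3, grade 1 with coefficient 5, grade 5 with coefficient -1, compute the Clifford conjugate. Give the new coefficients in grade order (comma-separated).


Clifford conjugate sign for grade k: (-1)^(k(k+1)/2)
Grade 0: (-1)^(0*1/2) = (-1)^0 = 1, coeff -3 -> -3
Grade 1: (-1)^(1*2/2) = (-1)^1 = -1, coeff 5 -> -5
Grade 5: (-1)^(5*6/2) = (-1)^15 = -1, coeff -1 -> 1
Conjugated coefficients: -3, -5, 1


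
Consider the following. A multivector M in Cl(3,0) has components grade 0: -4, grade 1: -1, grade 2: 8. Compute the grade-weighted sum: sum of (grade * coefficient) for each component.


Grade-weighted sum = sum of grade_k * coefficient_k
0*(-4) = 0
1*(-1) = -1
2*8 = 16
Total = 0 + (-1) + 16 = 15


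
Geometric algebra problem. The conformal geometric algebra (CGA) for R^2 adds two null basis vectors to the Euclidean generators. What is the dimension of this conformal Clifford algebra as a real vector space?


The conformal model of R^2 uses Cl(3,1): the 2 Euclidean generators plus two extra orthogonal generators e+ (e+^2 = +1) and e- (e-^2 = -1), from which the null vectors e0, einf are built.
Number of generators m = 2 + 2 = 4.
dim Cl(p,q) = 2^m = 2^4 = 16


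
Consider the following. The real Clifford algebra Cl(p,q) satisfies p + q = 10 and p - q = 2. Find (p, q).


We need p + q = 10 and p - q = 2.
Adding: 2p = 10 + 2 = 12, so p = 6.
Then q = 10 - 6 = 4.
(p, q) = (6, 4)


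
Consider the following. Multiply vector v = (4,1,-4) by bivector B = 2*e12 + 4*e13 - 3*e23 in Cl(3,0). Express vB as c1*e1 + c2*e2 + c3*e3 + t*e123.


vB has grade-1 (vector) and grade-3 (trivector) parts: vB = (v _| B) + (v ^ B).
Vector part <vB>_1:
  e1: -v2*b12 - v3*b13 = -(1)*(2) - (-4)*(4) = 14
  e2: v1*b12 - v3*b23 = (4)*(2) - (-4)*(-3) = -4
  e3: v1*b13 + v2*b23 = (4)*(4) + (1)*(-3) = 13
Trivector part <vB>_3:
  e123: v1*b23 - v2*b13 + v3*b12 = (4)*(-3) - (1)*(4) + (-4)*(2) = -24
vB = 14*e1 - 4*e2 + 13*e3 - 24*e123


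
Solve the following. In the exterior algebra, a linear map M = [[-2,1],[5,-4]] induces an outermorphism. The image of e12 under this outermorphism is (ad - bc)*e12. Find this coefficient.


The outermorphism of a linear map f sends e1^e2 to f(e1)^f(e2).
f(e1) = -2*e1 + 5*e2
f(e2) = 1*e1 - 4*e2
f(e1) ^ f(e2) = (-2*e1 + 5*e2) ^ (1*e1 - 4*e2)
= (-2)*(-4)*e12 + 5*1*e21
= (8 - 5)*e12
= 3*e12
Coefficient = 3


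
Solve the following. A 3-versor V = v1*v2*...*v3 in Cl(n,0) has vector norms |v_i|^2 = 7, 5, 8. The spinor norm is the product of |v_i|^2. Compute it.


Spinor norm N(V) = |v1|^2 * |v2|^2 * ... * |v3|^2
= 7 * 5 * 8
Running product: 7, 35, 280
N(V) = 280


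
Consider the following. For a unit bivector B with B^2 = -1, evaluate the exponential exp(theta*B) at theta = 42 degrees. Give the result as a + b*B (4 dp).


For a unit bivector B with B^2 = -1, the exponential series gives
e^(theta*B) = cos(theta) + sin(theta)*B (the GA analogue of Euler's formula).
theta = 42 degrees = 0.733038 rad
cos(42 deg) = 0.7431
sin(42 deg) = 0.6691
exp(theta*B) = 0.7431 + 0.6691*B


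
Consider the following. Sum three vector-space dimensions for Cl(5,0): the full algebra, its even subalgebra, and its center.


n = 5 + 0 = 5
Total dim = 2^5 = 32
Even subalgebra dim = 2^4 = 16
n is odd, so center dim = 2
Sum = 32 + 16 + 2 = 50


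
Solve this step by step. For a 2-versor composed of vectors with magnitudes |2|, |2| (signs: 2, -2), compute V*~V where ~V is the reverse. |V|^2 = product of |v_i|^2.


Each vector v_i has |v_i|^2 = s_i^2
Squared scales: 2^2 = 4, (-2)^2 = 4
|V|^2 = 4 * 4
= 16


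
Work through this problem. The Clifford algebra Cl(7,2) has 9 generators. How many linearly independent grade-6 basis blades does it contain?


Number of grade-k basis blades in Cl(p,q) with n = p + q is C(n, k).
n = 7 + 2 = 9
C(9, 6) = 9! / (6! * 3!)
= 362880 / (720 * 6)
= 84


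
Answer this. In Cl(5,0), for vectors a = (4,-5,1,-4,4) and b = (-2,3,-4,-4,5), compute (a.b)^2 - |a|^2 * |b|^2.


a . b = 4*(-2) + (-5)*3 + 1*(-4) + (-4)*(-4) + 4*5
= -8 + (-15) + (-4) + 16 + 20 = 9
|a|^2 = 4^2 + (-5)^2 + 1^2 + (-4)^2 + 4^2 = 74
|b|^2 = (-2)^2 + 3^2 + (-4)^2 + (-4)^2 + 5^2 = 70
(a.b)^2 = 9^2 = 81
|a|^2 * |b|^2 = 74 * 70 = 5180
Result = 81 - 5180 = -5099


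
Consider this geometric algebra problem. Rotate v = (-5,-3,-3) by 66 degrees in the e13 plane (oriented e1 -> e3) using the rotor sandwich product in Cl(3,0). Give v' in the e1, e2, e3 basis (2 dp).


Rotor R = cos(33deg) - sin(33deg)*e13
Rotation angle theta = 2 * 33 = 66 degrees in the e13 plane (e1 -> e3).
The component perpendicular to the plane (e2) is invariant: v'_2 = v2 = -3.00
cos(66deg) = 0.4067, sin(66deg) = 0.9135
v'_1 = v1*cos(theta) - v3*sin(theta) = -5*0.4067 - (-3)*0.9135 = 0.71
v'_3 = v1*sin(theta) + v3*cos(theta) = -5*0.9135 + (-3)*0.4067 = -5.79
v' = 0.71*e1 - 3.00*e2 - 5.79*e3


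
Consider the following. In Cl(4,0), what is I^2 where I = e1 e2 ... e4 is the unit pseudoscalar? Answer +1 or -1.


The pseudoscalar I = e1...e_n (product of all n generators) of Cl(p,q) satisfies I^2 = (-1)^(q + n(n-1)/2).
p = 4, q = 0, n = p + q = 4
n(n-1)/2 = 4 * 3 / 2 = 6
Exponent = q + n(n-1)/2 = 0 + 6 = 6
I^2 = (-1)^6 = +1


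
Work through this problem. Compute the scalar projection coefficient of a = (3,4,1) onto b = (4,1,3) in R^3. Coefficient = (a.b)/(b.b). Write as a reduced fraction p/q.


Projection coefficient = (a . b) / (b . b)
a . b = 3*4 + 4*1 + 1*3
= 12 + 4 + 3 = 19
b . b = 4^2 + 1^2 + 3^2
= 16 + 1 + 9 = 26
Coefficient = 19/26
In lowest terms: 19/26


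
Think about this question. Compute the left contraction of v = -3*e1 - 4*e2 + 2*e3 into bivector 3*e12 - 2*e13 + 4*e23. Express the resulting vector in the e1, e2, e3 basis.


Left contraction v _| B = <vB>_1 (grade-1 part of the geometric product vB).
Using e1_|e12 = e2, e2_|e12 = -e1, e1_|e13 = e3, e3_|e13 = -e1, e2_|e23 = e3, e3_|e23 = -e2:
e1 coeff: -v2*b12 - v3*b13 = -(-4)*(3) - (2)*(-2) = 16
e2 coeff: v1*b12 - v3*b23 = (-3)*(3) - (2)*(4) = -17
e3 coeff: v1*b13 + v2*b23 = (-3)*(-2) + (-4)*(4) = -10
v _| B = 16*e1 - 17*e2 - 10*e3


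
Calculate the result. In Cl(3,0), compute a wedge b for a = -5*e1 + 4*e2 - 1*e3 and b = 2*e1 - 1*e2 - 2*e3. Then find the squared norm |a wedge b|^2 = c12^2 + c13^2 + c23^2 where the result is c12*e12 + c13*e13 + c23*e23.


a wedge b = (a1*b2 - a2*b1)*e12 + (a1*b3 - a3*b1)*e13 + (a2*b3 - a3*b2)*e23
e12 coeff: (-5)*(-1) - 4*2 = 5 - 8 = -3
e13 coeff: (-5)*(-2) - (-1)*2 = 10 - (-2) = 12
e23 coeff: 4*(-2) - (-1)*(-1) = -8 - 1 = -9
|a wedge b|^2 = (-3)^2 + 12^2 + (-9)^2
= 9 + 144 + 81
= 234


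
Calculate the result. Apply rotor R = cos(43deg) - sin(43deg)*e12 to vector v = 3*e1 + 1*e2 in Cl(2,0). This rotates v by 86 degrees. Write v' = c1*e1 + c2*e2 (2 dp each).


Rotor R = cos(43deg) - sin(43deg)*e12
Rotation angle theta = 2 * 43 = 86 degrees
v' = R*v*~R rotates v by theta.
cos(86deg) = 0.0698, sin(86deg) = 0.9976
v'_1 = 3*cos(86deg) - 1*sin(86deg)
= 3*0.0698 - 1*0.9976
= -0.79
v'_2 = 3*sin(86deg) + 1*cos(86deg)
= 3*0.9976 + 1*0.0698
= 3.06
v' = -0.79*e1 + 3.06*e2


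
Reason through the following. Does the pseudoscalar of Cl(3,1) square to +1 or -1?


The pseudoscalar I = e1...e_n (product of all n generators) of Cl(p,q) satisfies I^2 = (-1)^(q + n(n-1)/2).
p = 3, q = 1, n = p + q = 4
n(n-1)/2 = 4 * 3 / 2 = 6
Exponent = q + n(n-1)/2 = 1 + 6 = 7
I^2 = (-1)^7 = -1


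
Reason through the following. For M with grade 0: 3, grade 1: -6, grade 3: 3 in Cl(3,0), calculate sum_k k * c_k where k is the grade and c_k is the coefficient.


Grade-weighted sum = sum of grade_k * coefficient_k
0*3 = 0
1*(-6) = -6
3*3 = 9
Total = 0 + (-6) + 9 = 3


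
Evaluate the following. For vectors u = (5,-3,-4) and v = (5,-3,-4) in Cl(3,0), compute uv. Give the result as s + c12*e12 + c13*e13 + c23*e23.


In Cl(3,0): e_i^2 = 1, e_ie_j = -e_je_i for i != j.
Scalar part = u . v = 5*5 + (-3)*(-3) + (-4)*(-4)
= 25 + 9 + 16 = 50
e12 coeff = 5*(-3) - (-3)*5 = -15 - (-15) = 0
e13 coeff = 5*(-4) - (-4)*5 = -20 - (-20) = 0
e23 coeff = (-3)*(-4) - (-4)*(-3) = 12 - 12 = 0
uv = 50 + 0*e12 + 0*e13 + 0*e23


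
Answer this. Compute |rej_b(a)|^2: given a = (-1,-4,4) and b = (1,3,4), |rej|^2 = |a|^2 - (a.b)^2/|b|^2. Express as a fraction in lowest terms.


|a|^2 = (-1)^2 + (-4)^2 + 4^2 = 33
|b|^2 = 1^2 + 3^2 + 4^2 = 26
a . b = (-1)*1 + (-4)*3 + 4*4 = 3
(a.b)^2 = 3^2 = 9
|rej|^2 = 33 - 9/26
= (858 - 9)/26
= 849/26
In lowest terms: 849/26


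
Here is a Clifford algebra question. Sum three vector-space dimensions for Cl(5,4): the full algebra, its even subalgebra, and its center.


n = 5 + 4 = 9
Total dim = 2^9 = 512
Even subalgebra dim = 2^8 = 256
n is odd, so center dim = 2
Sum = 512 + 256 + 2 = 770


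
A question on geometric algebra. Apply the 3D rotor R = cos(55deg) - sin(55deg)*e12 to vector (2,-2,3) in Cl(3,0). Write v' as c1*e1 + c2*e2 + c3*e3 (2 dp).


Rotor R = cos(55deg) - sin(55deg)*e12
Rotation angle theta = 2 * 55 = 110 degrees in the e12 plane (e1 -> e2).
The component perpendicular to the plane (e3) is invariant: v'_3 = v3 = 3.00
cos(110deg) = -0.3420, sin(110deg) = 0.9397
v'_1 = v1*cos(theta) - v2*sin(theta) = 2*(-0.3420) - (-2)*0.9397 = 1.20
v'_2 = v1*sin(theta) + v2*cos(theta) = 2*0.9397 + (-2)*(-0.3420) = 2.56
v' = 1.20*e1 + 2.56*e2 + 3.00*e3


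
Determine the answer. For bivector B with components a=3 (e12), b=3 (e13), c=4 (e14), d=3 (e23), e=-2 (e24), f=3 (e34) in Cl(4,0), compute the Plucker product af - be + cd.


Plucker relation: af - be + cd
a*f = 3*3 = 9
b*e = 3*(-2) = -6
c*d = 4*3 = 12
af - be + cd = 9 - (-6) + 12
= 27


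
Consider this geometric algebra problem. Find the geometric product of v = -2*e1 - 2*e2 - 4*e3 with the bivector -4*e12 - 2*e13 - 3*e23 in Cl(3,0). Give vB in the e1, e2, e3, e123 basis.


vB has grade-1 (vector) and grade-3 (trivector) parts: vB = (v _| B) + (v ^ B).
Vector part <vB>_1:
  e1: -v2*b12 - v3*b13 = -(-2)*(-4) - (-4)*(-2) = -16
  e2: v1*b12 - v3*b23 = (-2)*(-4) - (-4)*(-3) = -4
  e3: v1*b13 + v2*b23 = (-2)*(-2) + (-2)*(-3) = 10
Trivector part <vB>_3:
  e123: v1*b23 - v2*b13 + v3*b12 = (-2)*(-3) - (-2)*(-2) + (-4)*(-4) = 18
vB = -16*e1 - 4*e2 + 10*e3 + 18*e123
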